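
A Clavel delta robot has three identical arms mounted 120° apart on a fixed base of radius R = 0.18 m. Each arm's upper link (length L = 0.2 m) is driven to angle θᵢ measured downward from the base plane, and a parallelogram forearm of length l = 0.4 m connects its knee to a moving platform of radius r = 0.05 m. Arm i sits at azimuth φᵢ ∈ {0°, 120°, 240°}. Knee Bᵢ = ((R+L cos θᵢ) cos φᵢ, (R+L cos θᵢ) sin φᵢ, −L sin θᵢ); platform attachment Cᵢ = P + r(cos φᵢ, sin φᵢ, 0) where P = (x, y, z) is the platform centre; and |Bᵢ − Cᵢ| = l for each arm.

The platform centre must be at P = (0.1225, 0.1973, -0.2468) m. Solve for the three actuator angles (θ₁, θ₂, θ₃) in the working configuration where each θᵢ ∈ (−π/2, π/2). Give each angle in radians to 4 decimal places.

θ₁ = -0.1746, θ₂ = -0.0876, θ₃ = 1.3964

rotate P by −φ1: (0.1225, 0.1973, -0.2468)
  e−x'=0.0075;  (l²−L²−(e−x')²−y'²−z²)/2L = 0.0503
  √(A²+B²)=0.2469;  θ1 = -1.5404+1.3658 ≈ -0.1746
φ2=120.0° → target in arm frame (0.1096, -0.2047)
  e−x'=0.0204;  (l²−L²−(e−x')²−y'²−z²)/2L = 0.0419
  γ=atan2(-0.2468,0.0204)=-1.4884;  ψ=arccos(0.1692)=1.4008;  θ2=γ+ψ≈-0.0876
arm 3 (φ=240.0°): x'=-0.2321, y'=0.0074
  A=0.3621, B=-0.2468, C=(l²−L²−A²−y'²−z²)/(2L)=-0.1802
  √(A²+B²)=0.4382;  θ3 = -0.5982+1.9947 ≈ 1.3964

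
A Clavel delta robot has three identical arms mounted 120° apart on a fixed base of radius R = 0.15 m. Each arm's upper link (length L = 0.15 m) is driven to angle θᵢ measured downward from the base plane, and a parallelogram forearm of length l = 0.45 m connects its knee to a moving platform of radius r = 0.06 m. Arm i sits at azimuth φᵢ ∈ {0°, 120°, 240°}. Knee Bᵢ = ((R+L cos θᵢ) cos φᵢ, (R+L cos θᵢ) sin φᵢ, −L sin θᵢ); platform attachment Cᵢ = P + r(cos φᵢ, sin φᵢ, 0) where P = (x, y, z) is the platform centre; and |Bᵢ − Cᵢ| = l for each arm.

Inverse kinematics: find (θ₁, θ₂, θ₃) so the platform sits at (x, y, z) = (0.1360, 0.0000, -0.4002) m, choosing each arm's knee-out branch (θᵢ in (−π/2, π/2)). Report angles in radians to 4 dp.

θ₁ = -0.2616, θ₂ = 0.5237, θ₃ = 0.5237

arm 1 (φ=0.0°): x'=0.1360, y'=0.0000
  A cos θ + B sin θ = C:  -0.0460·cos θ + -0.4002·sin θ = 0.0591
  γ=atan2(-0.4002,-0.0460)=-1.6852;  ψ=arccos(0.1467)=1.4236;  θ1=γ+ψ≈-0.2616
rotate P by −φ2: (-0.0680, -0.1178, -0.4002)
  A=0.1580, B=-0.4002, C=(l²−L²−A²−y'²−z²)/(2L)=-0.0633
  γ=atan2(-0.4002,0.1580)=-1.1948;  ψ=arccos(-0.1472)=1.7185;  θ2=γ+ψ≈0.5237
arm 3 (φ=240.0°): x'=-0.0680, y'=0.1178
  e−x'=0.1580;  (l²−L²−(e−x')²−y'²−z²)/2L = -0.0633
  √(A²+B²)=0.4303;  θ3 = -1.1948+1.7185 ≈ 0.5237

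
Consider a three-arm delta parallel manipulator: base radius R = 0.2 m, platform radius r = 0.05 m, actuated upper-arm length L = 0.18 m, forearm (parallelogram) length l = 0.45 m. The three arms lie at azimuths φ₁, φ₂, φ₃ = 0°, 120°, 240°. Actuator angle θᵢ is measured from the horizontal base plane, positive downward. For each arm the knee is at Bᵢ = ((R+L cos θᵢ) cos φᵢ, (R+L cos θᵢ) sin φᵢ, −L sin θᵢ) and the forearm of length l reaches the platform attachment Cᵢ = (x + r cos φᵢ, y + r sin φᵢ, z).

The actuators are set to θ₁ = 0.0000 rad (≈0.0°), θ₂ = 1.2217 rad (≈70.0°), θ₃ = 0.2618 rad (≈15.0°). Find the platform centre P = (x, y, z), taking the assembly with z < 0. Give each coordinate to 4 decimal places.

(0.1218, -0.1489, -0.3701)

O1 = (0.3300·cos0.0°, 0.3300·sin0.0°, 0.0000) = (0.3300, 0.0000, 0.0000)
O2 = (0.2116·cos120.0°, 0.2116·sin120.0°, -0.1691) = (-0.1058, 0.1832, -0.1691)
O3 = (0.3239·cos240.0°, 0.3239·sin240.0°, -0.0466) = (-0.1619, -0.2805, -0.0466)
|O₂|²−|O₁|² = -0.0355;  |O₃|²−|O₁|² = -0.0018
linear system: -0.8716x+0.3664y = -0.0355−-0.3383z; -0.9839x+-0.5610y = -0.0018−-0.0932z
det = 0.8494;  x = 0.0243+-0.2636z,  y = -0.0393+0.2962z
into |P−O₁|² = l²: 1.1572z² + 0.1379z + -0.1075 = 0;  Δ = 0.5165;  z = -0.3701 or 0.2509 → z<0 root = -0.3701
x = 0.1218, y = -0.1489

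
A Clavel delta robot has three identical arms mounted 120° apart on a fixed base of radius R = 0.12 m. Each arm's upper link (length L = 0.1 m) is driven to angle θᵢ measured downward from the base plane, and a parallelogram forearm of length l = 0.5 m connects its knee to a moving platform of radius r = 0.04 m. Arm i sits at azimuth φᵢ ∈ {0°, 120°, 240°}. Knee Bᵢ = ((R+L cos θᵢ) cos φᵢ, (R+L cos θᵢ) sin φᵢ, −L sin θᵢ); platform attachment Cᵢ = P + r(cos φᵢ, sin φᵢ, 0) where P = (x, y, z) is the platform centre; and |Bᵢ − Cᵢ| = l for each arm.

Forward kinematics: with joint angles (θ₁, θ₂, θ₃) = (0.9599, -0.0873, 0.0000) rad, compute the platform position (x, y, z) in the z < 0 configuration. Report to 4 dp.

(-0.1896, 0.0129, -0.4600)

arm 1 at φ=0.0°: (R−r)+L cos θ1 = 0.1374;  O1 = (0.1374, 0.0000, -0.0819)
arm 2 at φ=120.0°: (R−r)+L cos θ2 = 0.1796;  O2 = (-0.0898, 0.1556, 0.0087)
arm 3 at φ=240.0°: (R−r)+L cos θ3 = 0.1800;  O3 = (-0.0900, -0.1559, 0.0000)
eliminate P² terms by subtracting sphere 1 from 2 and 3
[-0.4543 0.3111 0.1813]·P = 0.0068;  [-0.4547 -0.3118 0.1638]·P = 0.0068
det = 0.2831;  x = -0.0149+0.3796z,  y = -0.0001+-0.0282z
quadratic in z: (1.1449)z²+(0.0482)z+(-0.2201)=0, √Δ=1.0051 → z ∈ {-0.4600, 0.4179}; z = -0.4600 (taking z<0)
x = -0.1896, y = 0.0129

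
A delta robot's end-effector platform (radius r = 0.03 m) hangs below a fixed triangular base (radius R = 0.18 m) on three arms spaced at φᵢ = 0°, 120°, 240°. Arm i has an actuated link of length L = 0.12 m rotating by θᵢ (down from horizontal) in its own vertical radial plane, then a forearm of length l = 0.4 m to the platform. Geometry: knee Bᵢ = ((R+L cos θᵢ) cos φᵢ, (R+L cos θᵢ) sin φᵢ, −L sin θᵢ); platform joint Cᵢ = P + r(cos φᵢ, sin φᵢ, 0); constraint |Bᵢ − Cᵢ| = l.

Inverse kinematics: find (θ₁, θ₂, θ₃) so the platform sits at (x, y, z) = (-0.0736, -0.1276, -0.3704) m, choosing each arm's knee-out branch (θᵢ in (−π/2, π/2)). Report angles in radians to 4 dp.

φ1=0.0° → target in arm frame (-0.0736, -0.1276)
  e−x'=0.2236;  (l²−L²−(e−x')²−y'²−z²)/2L = -0.2411
  γ=atan2(-0.3704,0.2236)=-1.0277;  ψ=arccos(-0.5574)=2.1620;  θ1=γ+ψ≈1.1343
arm 2 (φ=120.0°): x'=-0.0737, y'=0.1275
  A=0.2237, B=-0.3704, C=(l²−L²−A²−y'²−z²)/(2L)=-0.2413
  θ2 = atan2(B,A) + arccos(C/0.4327) = 1.1348
arm 3 (φ=240.0°): x'=0.1473, y'=0.0001
  A=0.0027, B=-0.3704, C=(l²−L²−A²−y'²−z²)/(2L)=0.0350
  θ3 = atan2(B,A) + arccos(C/0.3704) = -0.0873

θ₁ = 1.1343, θ₂ = 1.1348, θ₃ = -0.0873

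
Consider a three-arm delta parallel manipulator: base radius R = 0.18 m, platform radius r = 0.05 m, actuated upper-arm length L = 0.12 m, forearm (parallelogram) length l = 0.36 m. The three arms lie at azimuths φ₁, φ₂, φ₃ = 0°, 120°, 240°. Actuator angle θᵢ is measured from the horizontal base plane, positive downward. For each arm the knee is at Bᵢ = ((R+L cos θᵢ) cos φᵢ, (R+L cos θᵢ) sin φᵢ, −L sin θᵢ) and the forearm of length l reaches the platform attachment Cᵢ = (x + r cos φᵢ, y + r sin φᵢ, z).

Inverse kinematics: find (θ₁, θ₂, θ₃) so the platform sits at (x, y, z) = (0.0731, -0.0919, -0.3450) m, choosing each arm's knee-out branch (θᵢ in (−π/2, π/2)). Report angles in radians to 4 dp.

θ₁ = 0.3493, θ₂ = 1.3093, θ₃ = 0.5236

arm 1 (φ=0.0°): x'=0.0731, y'=-0.0919
  e−x'=0.0569;  (l²−L²−(e−x')²−y'²−z²)/2L = -0.0646
  √(A²+B²)=0.3497;  θ1 = -1.4073+1.7567 ≈ 0.3493
φ2=120.0° → target in arm frame (-0.1161, -0.0174)
  e−x'=0.2461;  (l²−L²−(e−x')²−y'²−z²)/2L = -0.2696
  √(A²+B²)=0.4238;  θ2 = -0.9511+2.2604 ≈ 1.3093
arm 3 (φ=240.0°): x'=0.0430, y'=0.1093
  e−x'=0.0870;  (l²−L²−(e−x')²−y'²−z²)/2L = -0.0972
  √(A²+B²)=0.3558;  θ3 = -1.3239+1.8475 ≈ 0.5236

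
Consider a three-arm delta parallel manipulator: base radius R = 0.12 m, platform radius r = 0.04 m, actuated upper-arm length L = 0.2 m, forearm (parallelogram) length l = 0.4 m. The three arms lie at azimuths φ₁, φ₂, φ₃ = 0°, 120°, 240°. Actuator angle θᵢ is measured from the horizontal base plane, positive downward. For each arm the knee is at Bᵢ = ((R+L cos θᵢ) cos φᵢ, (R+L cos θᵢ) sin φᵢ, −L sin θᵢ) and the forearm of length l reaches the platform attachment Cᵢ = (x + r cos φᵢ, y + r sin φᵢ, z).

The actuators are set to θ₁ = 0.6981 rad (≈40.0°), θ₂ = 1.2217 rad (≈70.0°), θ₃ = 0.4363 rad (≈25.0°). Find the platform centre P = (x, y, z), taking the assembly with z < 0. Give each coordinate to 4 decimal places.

(0.0401, -0.1601, -0.4401)

φ1=0.0°: virtual centre (0.2332, 0.0000, -0.1286), radius l
S2 = (0.1484·cos120.0°, 0.1484·sin120.0°, -0.1879) = (-0.0742, 0.1285, -0.1879)
arm 3 at φ=240.0°: ρ3 = 0.2613;  S3 = (-0.1306, -0.2263, -0.0845)
subtract pairs → two planes through P
plane₁₂: -0.6148x+0.2571y+-0.1188z = -0.0136
Cramer: x(z) = 0.0107-0.0669z;  y(z) = -0.0272+0.3021z
quadratic in z: (1.0958)z²+(0.2704)z+(-0.0932)=0, √Δ=0.6941 → z ∈ {-0.4401, 0.1933}; z = -0.4401 (taking z<0)
x = 0.0401, y = -0.1601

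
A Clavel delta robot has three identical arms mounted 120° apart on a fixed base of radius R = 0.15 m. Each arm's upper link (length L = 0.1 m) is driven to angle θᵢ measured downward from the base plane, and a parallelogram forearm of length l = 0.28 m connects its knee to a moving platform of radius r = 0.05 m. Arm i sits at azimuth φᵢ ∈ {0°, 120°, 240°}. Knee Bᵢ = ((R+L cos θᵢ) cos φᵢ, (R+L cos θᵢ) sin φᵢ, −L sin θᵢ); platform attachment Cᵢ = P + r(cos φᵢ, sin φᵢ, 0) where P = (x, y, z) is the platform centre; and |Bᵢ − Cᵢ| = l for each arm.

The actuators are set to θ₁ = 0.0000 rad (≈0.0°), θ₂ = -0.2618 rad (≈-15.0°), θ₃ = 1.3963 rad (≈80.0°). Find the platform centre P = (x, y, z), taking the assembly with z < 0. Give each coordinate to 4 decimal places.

arm 1 at φ=0.0°: ρ1 = 0.2000;  centre 1 = (0.2000, 0.0000, 0.0000)
φ2=120.0°: virtual centre (-0.0983, 0.1703, 0.0259), radius l
arm 3 at φ=240.0°: ρ3 = 0.1174;  centre 3 = (-0.0587, -0.1016, -0.0985)
subtract pairs → two planes through P
[-0.5966 0.3405 0.0518]·P = -0.0007;  [-0.5174 -0.2033 -0.1970]·P = -0.0165
det = 0.2974;  x = 0.0194+-0.1901z,  y = 0.0320+-0.4851z
quadratic in z: (1.2715)z²+(0.0377)z+(-0.0448)=0, √Δ=0.4786 → z ∈ {-0.2030, 0.1734}; z = -0.2030 (taking z<0)
x = 0.0580, y = 0.1304

(0.0580, 0.1304, -0.2030)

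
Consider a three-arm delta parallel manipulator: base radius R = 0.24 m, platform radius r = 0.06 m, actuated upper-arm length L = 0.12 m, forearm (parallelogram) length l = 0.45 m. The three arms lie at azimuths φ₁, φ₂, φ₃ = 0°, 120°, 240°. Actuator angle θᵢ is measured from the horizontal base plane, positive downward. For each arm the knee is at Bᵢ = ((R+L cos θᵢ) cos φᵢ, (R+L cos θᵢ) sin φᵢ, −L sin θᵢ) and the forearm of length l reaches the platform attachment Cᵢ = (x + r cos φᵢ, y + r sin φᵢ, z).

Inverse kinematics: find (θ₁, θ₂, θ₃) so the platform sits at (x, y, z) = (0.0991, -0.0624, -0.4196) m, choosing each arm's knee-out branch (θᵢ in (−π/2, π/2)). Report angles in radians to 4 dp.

θ₁ = 0.1749, θ₂ = 1.2219, θ₃ = 0.6981

rotate P by −φ1: (0.0991, -0.0624, -0.4196)
  e−x'=0.0809;  (l²−L²−(e−x')²−y'²−z²)/2L = 0.0067
  √(A²+B²)=0.4273;  θ1 = -1.3803+1.5552 ≈ 0.1749
rotate P by −φ2: (-0.1036, -0.0546, -0.4196)
  e−x'=0.2836;  (l²−L²−(e−x')²−y'²−z²)/2L = -0.2974
  √(A²+B²)=0.5064;  θ2 = -0.9765+2.1984 ≈ 1.2219
rotate P by −φ3: (0.0045, 0.1170, -0.4196)
  A cos θ + B sin θ = C:  0.1755·cos θ + -0.4196·sin θ = -0.1353
  θ3 = atan2(B,A) + arccos(C/0.4548) = 0.6981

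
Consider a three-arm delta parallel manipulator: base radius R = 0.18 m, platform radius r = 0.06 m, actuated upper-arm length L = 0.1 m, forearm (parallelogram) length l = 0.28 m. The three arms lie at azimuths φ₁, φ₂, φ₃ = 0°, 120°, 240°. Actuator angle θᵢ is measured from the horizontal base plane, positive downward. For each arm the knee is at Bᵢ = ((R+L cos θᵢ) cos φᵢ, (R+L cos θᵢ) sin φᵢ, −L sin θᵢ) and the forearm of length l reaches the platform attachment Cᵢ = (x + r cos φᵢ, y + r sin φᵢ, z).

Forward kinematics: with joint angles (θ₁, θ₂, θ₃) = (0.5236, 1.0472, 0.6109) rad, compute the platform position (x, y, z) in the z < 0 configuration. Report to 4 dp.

arm 1 at φ=0.0°: ρ1 = 0.2066;  O1 = (0.2066, 0.0000, -0.0500)
φ2=120.0°: virtual centre (-0.0850, 0.1472, -0.0866), radius l
O3 = (0.2019·cos240.0°, 0.2019·sin240.0°, -0.0574) = (-0.1010, -0.1749, -0.0574)
subtract pairs → two planes through P
linear system: -0.5832x+0.2944y = -0.0088−-0.0732z; -0.6151x+-0.3497y = -0.0011−-0.0147z
det = 0.3851;  x = 0.0088+-0.0777z,  y = -0.0123+0.0946z
quadratic in z: (1.0150)z²+(0.1284)z+(-0.0366)=0, √Δ=0.4065 → z ∈ {-0.2635, 0.1370}; z = -0.2635 (taking z<0)
x = 0.0293, y = -0.0373

(0.0293, -0.0373, -0.2635)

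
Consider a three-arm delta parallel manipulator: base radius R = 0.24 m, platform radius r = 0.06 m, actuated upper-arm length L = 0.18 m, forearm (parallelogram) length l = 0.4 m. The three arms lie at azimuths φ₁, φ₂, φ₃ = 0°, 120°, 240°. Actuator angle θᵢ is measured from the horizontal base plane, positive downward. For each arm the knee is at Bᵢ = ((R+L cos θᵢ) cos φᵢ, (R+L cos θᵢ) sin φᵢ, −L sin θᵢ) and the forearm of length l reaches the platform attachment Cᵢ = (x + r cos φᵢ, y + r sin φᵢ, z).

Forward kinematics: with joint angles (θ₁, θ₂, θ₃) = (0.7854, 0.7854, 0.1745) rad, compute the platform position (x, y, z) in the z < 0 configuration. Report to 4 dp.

(-0.0386, -0.0668, -0.3168)

φ1=0.0°: virtual centre (0.3073, 0.0000, -0.1273), radius l
φ2=120.0°: virtual centre (-0.1536, 0.2661, -0.1273), radius l
arm 3 at φ=240.0°: (R−r)+L cos θ3 = 0.3573;  O3 = (-0.1786, -0.3094, -0.0313)
eliminate P² terms by subtracting sphere 1 from 2 and 3
linear system: -0.9218x+0.5322y = 0.0000−0.0000z; -0.9718x+-0.6188y = 0.0180−0.1921z
Cramer: x(z) = -0.0088+0.0940z;  y(z) = -0.0153+0.1628z
into |P−O₁|² = l²: 1.0353z² + 0.1902z + -0.0437 = 0;  Δ = 0.2170;  z = -0.3168 or 0.1331 → z<0 root = -0.3168
x = -0.0386, y = -0.0668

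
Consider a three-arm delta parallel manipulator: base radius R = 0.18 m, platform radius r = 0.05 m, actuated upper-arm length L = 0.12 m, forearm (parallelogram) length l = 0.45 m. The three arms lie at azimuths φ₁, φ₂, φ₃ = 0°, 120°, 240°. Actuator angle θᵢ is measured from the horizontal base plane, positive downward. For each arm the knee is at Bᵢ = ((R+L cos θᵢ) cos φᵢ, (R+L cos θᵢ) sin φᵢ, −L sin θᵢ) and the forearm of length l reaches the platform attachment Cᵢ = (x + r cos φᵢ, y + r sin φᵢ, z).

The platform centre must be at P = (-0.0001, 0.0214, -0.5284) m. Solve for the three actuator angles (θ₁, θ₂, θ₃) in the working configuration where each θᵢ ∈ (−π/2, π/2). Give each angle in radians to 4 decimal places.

θ₁ = 1.2218, θ₂ = 1.1345, θ₃ = 1.3090

arm 1 (φ=0.0°): x'=-0.0001, y'=0.0214
  e−x'=0.1301;  (l²−L²−(e−x')²−y'²−z²)/2L = -0.4520
  γ=atan2(-0.5284,0.1301)=-1.3294;  ψ=arccos(-0.8307)=2.5511;  θ1=γ+ψ≈1.2218
φ2=120.0° → target in arm frame (0.0186, -0.0106)
  A cos θ + B sin θ = C:  0.1114·cos θ + -0.5284·sin θ = -0.4318
  √(A²+B²)=0.5400;  θ2 = -1.3630+2.4974 ≈ 1.1345
rotate P by −φ3: (-0.0185, -0.0108, -0.5284)
  A cos θ + B sin θ = C:  0.1485·cos θ + -0.5284·sin θ = -0.4720
  θ3 = atan2(B,A) + arccos(C/0.5489) = 1.3090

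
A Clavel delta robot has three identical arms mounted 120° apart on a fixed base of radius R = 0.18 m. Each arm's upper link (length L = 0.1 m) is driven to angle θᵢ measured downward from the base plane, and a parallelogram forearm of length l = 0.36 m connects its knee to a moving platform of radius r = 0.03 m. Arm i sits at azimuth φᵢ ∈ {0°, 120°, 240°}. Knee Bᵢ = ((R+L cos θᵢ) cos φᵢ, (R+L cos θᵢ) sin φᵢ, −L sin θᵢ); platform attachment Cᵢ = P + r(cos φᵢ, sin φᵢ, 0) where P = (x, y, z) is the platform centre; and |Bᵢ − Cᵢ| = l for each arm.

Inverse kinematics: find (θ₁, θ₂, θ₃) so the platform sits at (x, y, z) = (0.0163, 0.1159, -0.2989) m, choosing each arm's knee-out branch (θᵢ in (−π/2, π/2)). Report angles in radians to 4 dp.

θ₁ = 0.4366, θ₂ = -0.1739, θ₃ = 1.2218

rotate P by −φ1: (0.0163, 0.1159, -0.2989)
  e−x'=0.1337;  (l²−L²−(e−x')²−y'²−z²)/2L = -0.0052
  θ1 = atan2(B,A) + arccos(C/0.3274) = 0.4366
rotate P by −φ2: (0.0922, -0.0721, -0.2989)
  A=0.0578, B=-0.2989, C=(l²−L²−A²−y'²−z²)/(2L)=0.1086
  γ=atan2(-0.2989,0.0578)=-1.3799;  ψ=arccos(0.3568)=1.2059;  θ2=γ+ψ≈-0.1739
rotate P by −φ3: (-0.1085, -0.0438, -0.2989)
  e−x'=0.2585;  (l²−L²−(e−x')²−y'²−z²)/2L = -0.1925
  θ3 = atan2(B,A) + arccos(C/0.3952) = 1.2218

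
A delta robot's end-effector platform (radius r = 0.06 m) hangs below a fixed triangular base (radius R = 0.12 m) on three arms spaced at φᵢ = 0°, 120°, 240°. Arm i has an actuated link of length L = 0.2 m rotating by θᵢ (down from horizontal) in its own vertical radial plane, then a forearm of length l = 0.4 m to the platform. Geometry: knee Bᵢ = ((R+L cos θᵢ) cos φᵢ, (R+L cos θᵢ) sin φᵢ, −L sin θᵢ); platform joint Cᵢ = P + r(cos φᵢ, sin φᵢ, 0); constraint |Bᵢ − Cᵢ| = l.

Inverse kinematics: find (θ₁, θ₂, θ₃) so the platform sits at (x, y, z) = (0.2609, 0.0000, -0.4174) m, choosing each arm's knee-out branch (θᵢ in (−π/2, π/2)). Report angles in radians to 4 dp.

θ₁ = 0.0871, θ₂ = 1.3089, θ₃ = 1.3089

rotate P by −φ1: (0.2609, 0.0000, -0.4174)
  A=-0.2009, B=-0.4174, C=(l²−L²−A²−y'²−z²)/(2L)=-0.2365
  γ=atan2(-0.4174,-0.2009)=-2.0194;  ψ=arccos(-0.5105)=2.1065;  θ1=γ+ψ≈0.0871
rotate P by −φ2: (-0.1304, -0.2259, -0.4174)
  A cos θ + B sin θ = C:  0.1904·cos θ + -0.4174·sin θ = -0.3539
  √(A²+B²)=0.4588;  θ2 = -1.1427+2.4517 ≈ 1.3089
φ3=240.0° → target in arm frame (-0.1305, 0.2259)
  A cos θ + B sin θ = C:  0.1905·cos θ + -0.4174·sin θ = -0.3539
  θ3 = atan2(B,A) + arccos(C/0.4588) = 1.3089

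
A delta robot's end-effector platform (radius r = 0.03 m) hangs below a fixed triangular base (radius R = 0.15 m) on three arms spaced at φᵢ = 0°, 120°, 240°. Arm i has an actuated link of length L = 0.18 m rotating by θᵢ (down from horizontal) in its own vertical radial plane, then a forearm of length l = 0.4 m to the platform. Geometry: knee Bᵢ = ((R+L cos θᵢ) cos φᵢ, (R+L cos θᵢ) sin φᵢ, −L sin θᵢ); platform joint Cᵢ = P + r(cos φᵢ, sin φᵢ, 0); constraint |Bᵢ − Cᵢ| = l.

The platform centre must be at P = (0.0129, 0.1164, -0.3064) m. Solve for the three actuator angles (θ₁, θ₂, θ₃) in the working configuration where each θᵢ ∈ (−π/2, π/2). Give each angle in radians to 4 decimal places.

θ₁ = 0.2617, θ₂ = -0.1746, θ₃ = 0.7853

arm 1 (φ=0.0°): x'=0.0129, y'=0.1164
  A cos θ + B sin θ = C:  0.1071·cos θ + -0.3064·sin θ = 0.0242
  θ1 = atan2(B,A) + arccos(C/0.3246) = 0.2617
arm 2 (φ=120.0°): x'=0.0944, y'=-0.0694
  A=0.0256, B=-0.3064, C=(l²−L²−A²−y'²−z²)/(2L)=0.0785
  θ2 = atan2(B,A) + arccos(C/0.3075) = -0.1746
φ3=240.0° → target in arm frame (-0.1073, -0.0470)
  A cos θ + B sin θ = C:  0.2273·cos θ + -0.3064·sin θ = -0.0559
  θ3 = atan2(B,A) + arccos(C/0.3815) = 0.7853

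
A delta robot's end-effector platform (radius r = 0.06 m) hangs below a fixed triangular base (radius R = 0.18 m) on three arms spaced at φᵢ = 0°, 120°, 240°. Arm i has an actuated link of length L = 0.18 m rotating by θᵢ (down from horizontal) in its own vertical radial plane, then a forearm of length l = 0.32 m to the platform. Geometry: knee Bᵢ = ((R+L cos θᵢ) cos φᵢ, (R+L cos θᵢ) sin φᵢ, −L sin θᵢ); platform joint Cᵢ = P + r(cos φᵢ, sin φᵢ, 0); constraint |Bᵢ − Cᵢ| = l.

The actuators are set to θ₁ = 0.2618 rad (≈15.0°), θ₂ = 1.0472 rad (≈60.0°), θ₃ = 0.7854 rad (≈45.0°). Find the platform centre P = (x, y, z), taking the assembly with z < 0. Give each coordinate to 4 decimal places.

arm 1 at φ=0.0°: (R−r)+L cos θ1 = 0.2939;  O1 = (0.2939, 0.0000, -0.0466)
O2 = (0.2100·cos120.0°, 0.2100·sin120.0°, -0.1559) = (-0.1050, 0.1819, -0.1559)
arm 3 at φ=240.0°: (R−r)+L cos θ3 = 0.2473;  O3 = (-0.1236, -0.2141, -0.1273)
subtract pairs → two planes through P
linear system: -0.7977x+0.3637y = -0.0201−-0.2186z; -0.8350x+-0.4283y = -0.0112−-0.1614z
Cramer: x(z) = 0.0197-0.2360z;  y(z) = -0.0122+0.0833z
quadratic in z: (1.0627)z²+(0.2206)z+(-0.0249)=0, √Δ=0.3930 → z ∈ {-0.2887, 0.0811}; z = -0.2887 (taking z<0)
x = 0.0878, y = -0.0363

(0.0878, -0.0363, -0.2887)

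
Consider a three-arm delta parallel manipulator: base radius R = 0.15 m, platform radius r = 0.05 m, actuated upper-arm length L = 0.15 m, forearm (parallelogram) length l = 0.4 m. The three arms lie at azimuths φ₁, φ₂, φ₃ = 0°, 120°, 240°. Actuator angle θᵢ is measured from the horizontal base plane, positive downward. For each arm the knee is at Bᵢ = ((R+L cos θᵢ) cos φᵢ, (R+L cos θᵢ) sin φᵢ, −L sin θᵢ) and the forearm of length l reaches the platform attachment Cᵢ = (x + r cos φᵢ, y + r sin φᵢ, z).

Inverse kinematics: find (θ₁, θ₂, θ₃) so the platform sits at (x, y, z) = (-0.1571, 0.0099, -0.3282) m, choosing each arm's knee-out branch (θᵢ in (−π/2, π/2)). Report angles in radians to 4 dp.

φ1=0.0° → target in arm frame (-0.1571, 0.0099)
  A=0.2571, B=-0.3282, C=(l²−L²−A²−y'²−z²)/(2L)=-0.1214
  γ=atan2(-0.3282,0.2571)=-0.9063;  ψ=arccos(-0.2911)=1.8662;  θ1=γ+ψ≈0.9599
arm 2 (φ=120.0°): x'=0.0871, y'=0.1311
  A cos θ + B sin θ = C:  0.0129·cos θ + -0.3282·sin θ = 0.0414
  γ=atan2(-0.3282,0.0129)=-1.5316;  ψ=arccos(0.1262)=1.4443;  θ2=γ+ψ≈-0.0873
φ3=240.0° → target in arm frame (0.0700, -0.1410)
  A=0.0300, B=-0.3282, C=(l²−L²−A²−y'²−z²)/(2L)=0.0300
  γ=atan2(-0.3282,0.0300)=-1.4796;  ψ=arccos(0.0910)=1.4796;  θ3=γ+ψ≈0.0001

θ₁ = 0.9599, θ₂ = -0.0873, θ₃ = 0.0001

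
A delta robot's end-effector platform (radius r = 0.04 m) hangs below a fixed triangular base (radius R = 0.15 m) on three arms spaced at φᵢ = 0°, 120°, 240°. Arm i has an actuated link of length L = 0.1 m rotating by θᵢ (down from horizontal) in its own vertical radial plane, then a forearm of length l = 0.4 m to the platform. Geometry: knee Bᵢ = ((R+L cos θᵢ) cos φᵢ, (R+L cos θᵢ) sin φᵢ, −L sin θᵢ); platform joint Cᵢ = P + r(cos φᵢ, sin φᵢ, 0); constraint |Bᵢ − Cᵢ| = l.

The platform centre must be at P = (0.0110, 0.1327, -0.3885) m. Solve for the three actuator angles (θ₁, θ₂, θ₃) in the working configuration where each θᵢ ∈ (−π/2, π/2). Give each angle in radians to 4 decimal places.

θ₁ = 0.6108, θ₂ = 0.0877, θ₃ = 1.2218

rotate P by −φ1: (0.0110, 0.1327, -0.3885)
  A cos θ + B sin θ = C:  0.0990·cos θ + -0.3885·sin θ = -0.1417
  √(A²+B²)=0.4009;  θ1 = -1.3213+1.9321 ≈ 0.6108
arm 2 (φ=120.0°): x'=0.1094, y'=-0.0759
  e−x'=0.0006;  (l²−L²−(e−x')²−y'²−z²)/2L = -0.0334
  √(A²+B²)=0.3885;  θ2 = -1.5693+1.6570 ≈ 0.0877
φ3=240.0° → target in arm frame (-0.1204, -0.0568)
  A=0.2304, B=-0.3885, C=(l²−L²−A²−y'²−z²)/(2L)=-0.2863
  √(A²+B²)=0.4517;  θ3 = -1.0355+2.2572 ≈ 1.2218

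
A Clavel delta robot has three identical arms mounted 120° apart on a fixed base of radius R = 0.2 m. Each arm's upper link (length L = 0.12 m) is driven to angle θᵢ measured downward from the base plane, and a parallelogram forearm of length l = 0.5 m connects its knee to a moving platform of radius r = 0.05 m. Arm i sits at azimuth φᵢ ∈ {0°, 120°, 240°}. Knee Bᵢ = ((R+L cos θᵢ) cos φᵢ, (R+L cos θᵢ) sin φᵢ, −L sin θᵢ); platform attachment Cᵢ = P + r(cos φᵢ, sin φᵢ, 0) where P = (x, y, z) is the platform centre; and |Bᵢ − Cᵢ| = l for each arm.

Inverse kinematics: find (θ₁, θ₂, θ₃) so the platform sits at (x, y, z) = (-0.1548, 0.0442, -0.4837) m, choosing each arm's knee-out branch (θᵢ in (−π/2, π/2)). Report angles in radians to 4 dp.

rotate P by −φ1: (-0.1548, 0.0442, -0.4837)
  A=0.3048, B=-0.4837, C=(l²−L²−A²−y'²−z²)/(2L)=-0.3884
  θ1 = atan2(B,A) + arccos(C/0.5717) = 1.3092
rotate P by −φ2: (0.1157, 0.1120, -0.4837)
  A cos θ + B sin θ = C:  0.0343·cos θ + -0.4837·sin θ = -0.0503
  γ=atan2(-0.4837,0.0343)=-1.5000;  ψ=arccos(-0.1038)=1.6748;  θ2=γ+ψ≈0.1748
rotate P by −φ3: (0.0391, -0.1562, -0.4837)
  A=0.1109, B=-0.4837, C=(l²−L²−A²−y'²−z²)/(2L)=-0.1460
  γ=atan2(-0.4837,0.1109)=-1.3455;  ψ=arccos(-0.2943)=1.8695;  θ3=γ+ψ≈0.5240

θ₁ = 1.3092, θ₂ = 0.1748, θ₃ = 0.5240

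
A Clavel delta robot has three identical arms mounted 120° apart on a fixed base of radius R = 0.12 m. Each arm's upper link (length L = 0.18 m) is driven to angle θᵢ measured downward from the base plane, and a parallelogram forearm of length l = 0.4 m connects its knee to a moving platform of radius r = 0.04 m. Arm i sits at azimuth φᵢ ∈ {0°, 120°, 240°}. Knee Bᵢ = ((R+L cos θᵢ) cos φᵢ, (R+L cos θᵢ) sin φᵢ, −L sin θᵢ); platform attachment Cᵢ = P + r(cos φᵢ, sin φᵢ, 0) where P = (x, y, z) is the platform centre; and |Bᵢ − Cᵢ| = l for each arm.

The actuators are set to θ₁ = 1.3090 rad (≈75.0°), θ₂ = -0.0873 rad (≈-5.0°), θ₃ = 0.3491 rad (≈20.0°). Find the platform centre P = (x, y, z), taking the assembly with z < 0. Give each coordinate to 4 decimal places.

(-0.2365, 0.0573, -0.3316)

S1 = (0.1266·cos0.0°, 0.1266·sin0.0°, -0.1739) = (0.1266, 0.0000, -0.1739)
S2 = (0.2593·cos120.0°, 0.2593·sin120.0°, 0.0157) = (-0.1297, 0.2246, 0.0157)
arm 3 at φ=240.0°: e+L cos θ3 = 0.2491;  S3 = (-0.1246, -0.2158, -0.0616)
|S₂|²−|S₁|² = 0.0212;  |S₃|²−|S₁|² = 0.0196
[-0.5125 0.4491 0.3791]·P = 0.0212;  [-0.5023 -0.4315 0.2246]·P = 0.0196
Cramer: x(z) = -0.0402+0.5920z;  y(z) = 0.0014-0.1686z
sphere 1 gives Az²+Bz+C=0 with A=1.3789, B=0.1498, C=-0.1019;  B²−4AC=0.5847;  roots -0.3316, 0.2230;  negative root z = -0.3316
x = -0.2365, y = 0.0573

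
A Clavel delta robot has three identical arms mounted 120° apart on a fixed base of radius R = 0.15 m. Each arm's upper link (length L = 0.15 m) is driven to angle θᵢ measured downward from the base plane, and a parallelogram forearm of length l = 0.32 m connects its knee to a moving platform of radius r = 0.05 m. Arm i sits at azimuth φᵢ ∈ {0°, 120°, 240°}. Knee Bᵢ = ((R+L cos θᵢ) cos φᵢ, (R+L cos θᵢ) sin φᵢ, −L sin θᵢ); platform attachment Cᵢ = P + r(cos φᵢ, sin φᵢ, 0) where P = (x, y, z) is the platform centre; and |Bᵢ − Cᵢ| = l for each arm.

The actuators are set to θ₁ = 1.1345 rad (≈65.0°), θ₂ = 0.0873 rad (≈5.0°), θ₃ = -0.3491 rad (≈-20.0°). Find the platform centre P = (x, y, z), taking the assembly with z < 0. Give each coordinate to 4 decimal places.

(-0.1452, -0.0319, -0.2143)

φ1=0.0°: virtual centre (0.1634, 0.0000, -0.1359), radius l
centre 2 = (0.2494·cos120.0°, 0.2494·sin120.0°, -0.0131) = (-0.1247, 0.2160, -0.0131)
φ3=240.0°: virtual centre (-0.1205, -0.2087, 0.0513), radius l
eliminate P² terms by subtracting sphere 1 from 2 and 3
linear system: -0.5762x+0.4320y = 0.0172−0.2457z; -0.5677x+-0.4173y = 0.0155−0.3745z
Cramer: x(z) = -0.0286+0.5442z;  y(z) = 0.0017+0.1570z
quadratic in z: (1.3208)z²+(0.0635)z+(-0.0471)=0, √Δ=0.5027 → z ∈ {-0.2143, 0.1663}; z = -0.2143 (taking z<0)
x = -0.1452, y = -0.0319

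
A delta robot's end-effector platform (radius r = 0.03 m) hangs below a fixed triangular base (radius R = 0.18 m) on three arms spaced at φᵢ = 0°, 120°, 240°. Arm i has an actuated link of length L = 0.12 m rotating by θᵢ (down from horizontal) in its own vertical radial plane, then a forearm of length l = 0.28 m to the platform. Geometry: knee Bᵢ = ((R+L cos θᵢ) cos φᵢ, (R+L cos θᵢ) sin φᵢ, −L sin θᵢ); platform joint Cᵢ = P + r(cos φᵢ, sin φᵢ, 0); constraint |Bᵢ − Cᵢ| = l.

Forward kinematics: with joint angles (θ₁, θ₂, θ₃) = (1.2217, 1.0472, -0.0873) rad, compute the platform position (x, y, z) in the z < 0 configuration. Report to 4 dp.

centre 1 = (0.1910·cos0.0°, 0.1910·sin0.0°, -0.1128) = (0.1910, 0.0000, -0.1128)
φ2=120.0°: virtual centre (-0.1050, 0.1819, -0.1039), radius l
centre 3 = (0.2695·cos240.0°, 0.2695·sin240.0°, 0.0105) = (-0.1348, -0.2334, 0.0105)
|centre ₂|²−|centre ₁|² = 0.0057;  |centre ₃|²−|centre ₁|² = 0.0235
[-0.5921 0.3637 0.0177]·P = 0.0057;  [-0.6516 -0.4669 0.2464]·P = 0.0235
det = 0.5134;  x = -0.0219+0.1907z,  y = -0.0199+0.2618z
quadratic in z: (1.1049)z²+(0.1339)z+(-0.0200)=0, √Δ=0.3258 → z ∈ {-0.2080, 0.0868}; z = -0.2080 (taking z<0)
x = -0.0615, y = -0.0744

(-0.0615, -0.0744, -0.2080)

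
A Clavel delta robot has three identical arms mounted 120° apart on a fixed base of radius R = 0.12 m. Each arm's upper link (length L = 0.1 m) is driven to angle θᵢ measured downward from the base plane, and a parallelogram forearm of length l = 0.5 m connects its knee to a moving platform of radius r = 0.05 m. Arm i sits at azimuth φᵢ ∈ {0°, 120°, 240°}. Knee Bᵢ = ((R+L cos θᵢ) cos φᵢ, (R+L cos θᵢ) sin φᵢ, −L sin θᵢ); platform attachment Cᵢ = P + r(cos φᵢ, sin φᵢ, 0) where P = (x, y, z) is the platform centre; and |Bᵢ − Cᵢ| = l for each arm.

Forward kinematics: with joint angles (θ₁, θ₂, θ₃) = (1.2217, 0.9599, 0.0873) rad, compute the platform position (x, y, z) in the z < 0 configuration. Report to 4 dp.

(-0.1405, -0.1439, -0.5056)

φ1=0.0°: virtual centre (0.1042, 0.0000, -0.0940), radius l
arm 2 at φ=120.0°: (R−r)+L cos θ2 = 0.1274;  centre 2 = (-0.0637, 0.1103, -0.0819)
arm 3 at φ=240.0°: (R−r)+L cos θ3 = 0.1696;  centre 3 = (-0.0848, -0.1469, -0.0087)
eliminate P² terms by subtracting sphere 1 from 2 and 3
plane₁₂: -0.3358x+0.2206y+0.0241z = 0.0032
det = 0.1820;  x = -0.0163+0.2455z,  y = -0.0102+0.2644z
quadratic in z: (1.1302)z²+(0.1234)z+(-0.2265)=0, √Δ=1.0195 → z ∈ {-0.5056, 0.3964}; z = -0.5056 (taking z<0)
x = -0.1405, y = -0.1439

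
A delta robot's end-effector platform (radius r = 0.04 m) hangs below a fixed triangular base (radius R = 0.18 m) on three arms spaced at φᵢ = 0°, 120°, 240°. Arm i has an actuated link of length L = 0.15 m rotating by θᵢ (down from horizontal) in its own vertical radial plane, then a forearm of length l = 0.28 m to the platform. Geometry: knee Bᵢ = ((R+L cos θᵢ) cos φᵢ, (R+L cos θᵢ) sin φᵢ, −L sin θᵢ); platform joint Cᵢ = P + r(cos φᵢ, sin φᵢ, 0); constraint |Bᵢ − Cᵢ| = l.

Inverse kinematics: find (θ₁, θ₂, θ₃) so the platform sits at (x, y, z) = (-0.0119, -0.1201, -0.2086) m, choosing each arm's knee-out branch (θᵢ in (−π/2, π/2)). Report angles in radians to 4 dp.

φ1=0.0° → target in arm frame (-0.0119, -0.1201)
  A=0.1519, B=-0.2086, C=(l²−L²−A²−y'²−z²)/(2L)=-0.0837
  γ=atan2(-0.2086,0.1519)=-0.9414;  ψ=arccos(-0.3244)=1.9012;  θ1=γ+ψ≈0.9598
rotate P by −φ2: (-0.0981, 0.0704, -0.2086)
  e−x'=0.2381;  (l²−L²−(e−x')²−y'²−z²)/2L = -0.1641
  √(A²+B²)=0.3165;  θ2 = -0.7195+2.1159 ≈ 1.3964
arm 3 (φ=240.0°): x'=0.1100, y'=0.0497
  A=0.0300, B=-0.2086, C=(l²−L²−A²−y'²−z²)/(2L)=0.0300
  γ=atan2(-0.2086,0.0300)=-1.4278;  ψ=arccos(0.1425)=1.4278;  θ3=γ+ψ≈0.0000

θ₁ = 0.9598, θ₂ = 1.3964, θ₃ = 0.0000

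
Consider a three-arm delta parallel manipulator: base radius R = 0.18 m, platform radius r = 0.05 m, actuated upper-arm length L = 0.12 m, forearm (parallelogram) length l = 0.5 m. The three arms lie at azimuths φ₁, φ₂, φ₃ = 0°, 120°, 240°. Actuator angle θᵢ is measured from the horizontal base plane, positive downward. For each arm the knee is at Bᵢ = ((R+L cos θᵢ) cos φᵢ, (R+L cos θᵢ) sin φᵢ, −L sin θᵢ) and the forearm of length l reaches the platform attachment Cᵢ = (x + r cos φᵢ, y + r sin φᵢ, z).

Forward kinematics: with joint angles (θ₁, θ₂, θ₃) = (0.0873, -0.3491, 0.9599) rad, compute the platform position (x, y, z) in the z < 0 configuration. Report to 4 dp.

(0.0413, 0.1741, -0.4304)

φ1=0.0°: virtual centre (0.2495, 0.0000, -0.0105), radius l
φ2=120.0°: virtual centre (-0.1214, 0.2102, 0.0410), radius l
arm 3 at φ=240.0°: ρ3 = 0.1988;  S3 = (-0.0994, -0.1722, -0.0983)
|S₂|²−|S₁|² = -0.0018;  |S₃|²−|S₁|² = -0.0132
[-0.7418 0.4205 0.1030]·P = -0.0018;  [-0.6979 -0.3444 -0.1757]·P = -0.0132
det = 0.5489;  x = 0.0112+-0.0699z,  y = 0.0156+-0.3684z
quadratic in z: (1.1406)z²+(0.0428)z+(-0.1928)=0, √Δ=0.9390 → z ∈ {-0.4304, 0.3929}; z = -0.4304 (taking z<0)
x = 0.0413, y = 0.1741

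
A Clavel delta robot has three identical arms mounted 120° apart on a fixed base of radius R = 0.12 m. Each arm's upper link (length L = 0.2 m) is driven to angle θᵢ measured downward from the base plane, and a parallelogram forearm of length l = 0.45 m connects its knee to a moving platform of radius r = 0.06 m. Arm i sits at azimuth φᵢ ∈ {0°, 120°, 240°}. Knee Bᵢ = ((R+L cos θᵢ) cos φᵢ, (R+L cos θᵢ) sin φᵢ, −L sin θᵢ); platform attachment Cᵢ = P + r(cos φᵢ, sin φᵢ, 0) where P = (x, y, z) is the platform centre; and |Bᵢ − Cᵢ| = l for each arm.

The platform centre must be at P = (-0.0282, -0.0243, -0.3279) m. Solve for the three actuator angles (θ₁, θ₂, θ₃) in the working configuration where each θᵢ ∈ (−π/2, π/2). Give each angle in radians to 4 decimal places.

θ₁ = -0.0875, θ₂ = -0.1747, θ₃ = -0.3492

φ1=0.0° → target in arm frame (-0.0282, -0.0243)
  e−x'=0.0882;  (l²−L²−(e−x')²−y'²−z²)/2L = 0.1165
  θ1 = atan2(B,A) + arccos(C/0.3396) = -0.0875
arm 2 (φ=120.0°): x'=-0.0069, y'=0.0366
  A=0.0669, B=-0.3279, C=(l²−L²−A²−y'²−z²)/(2L)=0.1229
  √(A²+B²)=0.3347;  θ2 = -1.3694+1.1947 ≈ -0.1747
φ3=240.0° → target in arm frame (0.0351, -0.0123)
  e−x'=0.0249;  (l²−L²−(e−x')²−y'²−z²)/2L = 0.1355
  γ=atan2(-0.3279,0.0249)=-1.4951;  ψ=arccos(0.4122)=1.1460;  θ3=γ+ψ≈-0.3492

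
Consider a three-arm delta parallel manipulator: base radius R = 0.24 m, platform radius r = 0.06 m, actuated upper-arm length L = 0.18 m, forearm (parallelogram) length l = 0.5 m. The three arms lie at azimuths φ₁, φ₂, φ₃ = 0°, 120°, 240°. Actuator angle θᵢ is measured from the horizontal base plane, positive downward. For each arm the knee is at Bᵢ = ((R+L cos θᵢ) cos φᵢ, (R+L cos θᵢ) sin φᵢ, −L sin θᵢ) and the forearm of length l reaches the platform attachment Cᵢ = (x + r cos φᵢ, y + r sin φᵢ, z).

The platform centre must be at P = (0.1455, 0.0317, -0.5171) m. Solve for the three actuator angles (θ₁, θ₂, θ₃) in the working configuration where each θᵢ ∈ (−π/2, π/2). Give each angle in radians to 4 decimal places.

arm 1 (φ=0.0°): x'=0.1455, y'=0.0317
  e−x'=0.0345;  (l²−L²−(e−x')²−y'²−z²)/2L = -0.1444
  √(A²+B²)=0.5182;  θ1 = -1.5042+1.8532 ≈ 0.3490
rotate P by −φ2: (-0.0453, -0.1419, -0.5171)
  A=0.2253, B=-0.5171, C=(l²−L²−A²−y'²−z²)/(2L)=-0.3352
  θ2 = atan2(B,A) + arccos(C/0.5640) = 1.0473
arm 3 (φ=240.0°): x'=-0.1002, y'=0.1102
  e−x'=0.2802;  (l²−L²−(e−x')²−y'²−z²)/2L = -0.3901
  γ=atan2(-0.5171,0.2802)=-1.0742;  ψ=arccos(-0.6633)=2.2960;  θ3=γ+ψ≈1.2218

θ₁ = 0.3490, θ₂ = 1.0473, θ₃ = 1.2218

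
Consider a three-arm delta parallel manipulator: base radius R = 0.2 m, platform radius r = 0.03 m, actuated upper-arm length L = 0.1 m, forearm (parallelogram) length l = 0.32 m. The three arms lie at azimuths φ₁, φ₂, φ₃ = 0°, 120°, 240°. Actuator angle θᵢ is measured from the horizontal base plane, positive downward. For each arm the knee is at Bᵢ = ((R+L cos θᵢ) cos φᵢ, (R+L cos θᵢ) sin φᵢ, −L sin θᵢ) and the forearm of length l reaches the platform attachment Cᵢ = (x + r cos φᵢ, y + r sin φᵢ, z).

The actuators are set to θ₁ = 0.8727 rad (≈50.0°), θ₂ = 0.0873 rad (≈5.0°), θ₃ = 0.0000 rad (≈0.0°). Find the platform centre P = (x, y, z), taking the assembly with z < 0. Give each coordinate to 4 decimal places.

(-0.0572, -0.0040, -0.2086)

φ1=0.0°: virtual centre (0.2343, 0.0000, -0.0766), radius l
S2 = (0.2696·cos120.0°, 0.2696·sin120.0°, -0.0087) = (-0.1348, 0.2335, -0.0087)
φ3=240.0°: virtual centre (-0.1350, -0.2338, 0.0000), radius l
subtract pairs → two planes through P
[-0.7382 0.4670 0.1358]·P = 0.0120;  [-0.7386 -0.4677 0.1532]·P = 0.0121
det = 0.6901;  x = -0.0164+0.1957z,  y = -0.0001+0.0186z
sphere 1 gives Az²+Bz+C=0 with A=1.0386, B=0.0551, C=-0.0337;  B²−4AC=0.1431;  roots -0.2086, 0.1556;  negative root z = -0.2086
x = -0.0572, y = -0.0040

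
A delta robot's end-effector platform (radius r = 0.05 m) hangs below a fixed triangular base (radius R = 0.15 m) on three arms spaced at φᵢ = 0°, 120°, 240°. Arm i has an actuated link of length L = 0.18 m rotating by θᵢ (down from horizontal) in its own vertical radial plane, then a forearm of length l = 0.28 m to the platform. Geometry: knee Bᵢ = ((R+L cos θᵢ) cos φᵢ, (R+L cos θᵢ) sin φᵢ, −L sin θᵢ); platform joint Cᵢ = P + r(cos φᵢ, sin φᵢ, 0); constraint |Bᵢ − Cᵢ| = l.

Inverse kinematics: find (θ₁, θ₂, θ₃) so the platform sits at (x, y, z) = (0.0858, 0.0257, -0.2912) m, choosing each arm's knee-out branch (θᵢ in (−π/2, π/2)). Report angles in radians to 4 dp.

θ₁ = 0.4362, θ₂ = 0.9598, θ₃ = 1.1341

rotate P by −φ1: (0.0858, 0.0257, -0.2912)
  A cos θ + B sin θ = C:  0.0142·cos θ + -0.2912·sin θ = -0.1102
  γ=atan2(-0.2912,0.0142)=-1.5221;  ψ=arccos(-0.3779)=1.9583;  θ1=γ+ψ≈0.4362
rotate P by −φ2: (-0.0206, -0.0872, -0.2912)
  e−x'=0.1206;  (l²−L²−(e−x')²−y'²−z²)/2L = -0.1693
  γ=atan2(-0.2912,0.1206)=-1.1780;  ψ=arccos(-0.5371)=2.1378;  θ2=γ+ψ≈0.9598
arm 3 (φ=240.0°): x'=-0.0652, y'=0.0615
  A=0.1652, B=-0.2912, C=(l²−L²−A²−y'²−z²)/(2L)=-0.1940
  √(A²+B²)=0.3348;  θ3 = -1.0549+2.1890 ≈ 1.1341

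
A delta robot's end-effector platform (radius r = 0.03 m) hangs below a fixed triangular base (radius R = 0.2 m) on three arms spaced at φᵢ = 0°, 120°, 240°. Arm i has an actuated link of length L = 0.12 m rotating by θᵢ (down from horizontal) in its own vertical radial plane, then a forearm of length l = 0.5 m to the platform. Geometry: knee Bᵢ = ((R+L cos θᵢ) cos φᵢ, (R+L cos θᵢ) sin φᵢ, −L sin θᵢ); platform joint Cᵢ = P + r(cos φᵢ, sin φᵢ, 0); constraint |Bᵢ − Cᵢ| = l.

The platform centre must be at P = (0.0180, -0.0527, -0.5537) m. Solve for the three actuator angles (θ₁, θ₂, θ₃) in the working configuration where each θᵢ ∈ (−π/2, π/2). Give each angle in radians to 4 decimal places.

θ₁ = 1.0474, θ₂ = 1.3970, θ₃ = 0.9602

rotate P by −φ1: (0.0180, -0.0527, -0.5537)
  A=0.1520, B=-0.5537, C=(l²−L²−A²−y'²−z²)/(2L)=-0.4036
  θ1 = atan2(B,A) + arccos(C/0.5742) = 1.0474
φ2=120.0° → target in arm frame (-0.0546, 0.0108)
  A=0.2246, B=-0.5537, C=(l²−L²−A²−y'²−z²)/(2L)=-0.5065
  θ2 = atan2(B,A) + arccos(C/0.5975) = 1.3970
arm 3 (φ=240.0°): x'=0.0366, y'=0.0419
  A cos θ + B sin θ = C:  0.1334·cos θ + -0.5537·sin θ = -0.3772
  γ=atan2(-0.5537,0.1334)=-1.3344;  ψ=arccos(-0.6623)=2.2947;  θ3=γ+ψ≈0.9602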